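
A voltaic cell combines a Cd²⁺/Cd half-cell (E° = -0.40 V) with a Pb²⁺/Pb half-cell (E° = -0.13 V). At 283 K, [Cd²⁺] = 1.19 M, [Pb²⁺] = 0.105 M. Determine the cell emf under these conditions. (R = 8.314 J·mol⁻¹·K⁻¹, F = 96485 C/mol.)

The Pb²⁺/Pb couple has the higher reduction potential and acts as the cathode, so E°_cell = -0.13 − (-0.40) = 0.27 V.
Balancing electrons gives n = 2; the reaction quotient is Q = [Cd²⁺]/[Pb²⁺] = 11.3.
E = E° − (RT/nF) ln Q = 0.27 − (8.314×283)/(2×96485) × (2.428) = 0.270 − 0.030 = 0.240 V.

0.240 V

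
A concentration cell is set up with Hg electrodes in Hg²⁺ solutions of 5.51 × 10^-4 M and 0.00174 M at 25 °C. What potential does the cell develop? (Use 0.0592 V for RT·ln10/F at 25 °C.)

Both half-cells are Hg²⁺/Hg, so E°_cell = 0. The concentrated side is the cathode; the cell reaction moves Hg²⁺ from high to low concentration with n = 2.
Q = [Hg²⁺]_dilute/[Hg²⁺]_conc = 5.51 × 10^-4/0.00174 = 0.317.
E = 0 − (0.0592/2) log Q = −(0.0592/2)(-0.499) = 0.0148 V.

0.015 V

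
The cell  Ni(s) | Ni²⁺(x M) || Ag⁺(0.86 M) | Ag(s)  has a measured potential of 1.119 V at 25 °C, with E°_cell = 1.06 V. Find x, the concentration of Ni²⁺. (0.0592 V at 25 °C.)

From the Nernst equation, log Q = n(E° − E)/0.0592 = 2(1.06 − 1.119)/0.0592 = -1.993, so Q = 0.0102.
With Q = [Ni²⁺]/[Ag⁺]^2 and the known concentrations, [Ni²⁺] in the numerator gives [Ni²⁺] = 0.0075 M.

0.0075 M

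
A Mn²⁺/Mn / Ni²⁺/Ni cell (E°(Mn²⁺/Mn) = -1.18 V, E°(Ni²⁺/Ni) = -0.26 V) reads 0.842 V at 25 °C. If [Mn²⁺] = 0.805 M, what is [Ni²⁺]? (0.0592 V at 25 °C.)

0.0019 M

From the Nernst equation, log Q = n(E° − E)/0.0592 = 2(0.92 − 0.842)/0.0592 = 2.635, so Q = 432.
With Q = [Mn²⁺]/[Ni²⁺] and the known concentrations, [Ni²⁺] in the denominator gives [Ni²⁺] = 0.0019 M.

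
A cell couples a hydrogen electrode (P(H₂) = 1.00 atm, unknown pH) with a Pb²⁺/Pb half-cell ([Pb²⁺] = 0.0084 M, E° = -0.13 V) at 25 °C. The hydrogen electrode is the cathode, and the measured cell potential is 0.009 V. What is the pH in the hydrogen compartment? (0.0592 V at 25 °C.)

pH = 3.08

E°_cell = 0.13 V and n = 2.
log Q = n(E° − E)/0.0592 = 2×(0.13 − 0.009)/0.0592 = 4.088.
With Q = [Pb²⁺]·P(H₂) / [H⁺]^2, solving for [H⁺] gives log[H⁺] = -3.082, so pH = 3.08.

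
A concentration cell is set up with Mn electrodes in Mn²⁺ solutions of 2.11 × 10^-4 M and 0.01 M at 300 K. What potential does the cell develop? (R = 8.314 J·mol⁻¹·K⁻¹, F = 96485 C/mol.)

Both half-cells are Mn²⁺/Mn, so E°_cell = 0. The concentrated side is the cathode; the cell reaction moves Mn²⁺ from high to low concentration with n = 2.
Q = [Mn²⁺]_dilute/[Mn²⁺]_conc = 2.11 × 10^-4/0.01 = 0.0211.
E = 0 − (RT/nF) ln Q = −((8.314×300)/(2×96485))(-3.858) = 0.0499 V.

0.050 V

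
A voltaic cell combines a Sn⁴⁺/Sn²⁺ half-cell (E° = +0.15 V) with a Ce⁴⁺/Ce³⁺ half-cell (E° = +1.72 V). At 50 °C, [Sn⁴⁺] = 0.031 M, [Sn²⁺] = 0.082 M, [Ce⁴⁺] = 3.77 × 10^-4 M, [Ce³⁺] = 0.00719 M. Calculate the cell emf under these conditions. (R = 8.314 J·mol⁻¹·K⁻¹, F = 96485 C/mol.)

The Ce⁴⁺/Ce³⁺ couple has the higher reduction potential and acts as the cathode, so E°_cell = +1.72 − (+0.15) = 1.57 V.
Balancing electrons gives n = 2; the reaction quotient is Q = [Sn⁴⁺]·[Ce³⁺]^2/([Sn²⁺]·[Ce⁴⁺]^2) = 138.
E = E° − (RT/nF) ln Q = 1.57 − (8.314×323)/(2×96485) × (4.924) = 1.570 − 0.069 = 1.501 V.

1.50 V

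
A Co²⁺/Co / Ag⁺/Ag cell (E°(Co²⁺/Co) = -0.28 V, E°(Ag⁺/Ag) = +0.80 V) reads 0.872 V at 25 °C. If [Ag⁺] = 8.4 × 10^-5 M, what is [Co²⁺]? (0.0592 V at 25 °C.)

From the Nernst equation, log Q = n(E° − E)/0.0592 = 2(1.08 − 0.872)/0.0592 = 7.027, so Q = 1.06 × 10^7.
With Q = [Co²⁺]/[Ag⁺]^2 and the known concentrations, [Co²⁺] in the numerator gives [Co²⁺] = 0.075 M.

0.075 M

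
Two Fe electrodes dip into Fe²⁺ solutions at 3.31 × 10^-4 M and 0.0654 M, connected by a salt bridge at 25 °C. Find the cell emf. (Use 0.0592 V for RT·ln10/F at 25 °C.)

Both half-cells are Fe²⁺/Fe, so E°_cell = 0. The concentrated side is the cathode; the cell reaction moves Fe²⁺ from high to low concentration with n = 2.
Q = [Fe²⁺]_dilute/[Fe²⁺]_conc = 3.31 × 10^-4/0.0654 = 0.00506.
E = 0 − (0.0592/2) log Q = −(0.0592/2)(-2.296) = 0.0680 V.

0.068 V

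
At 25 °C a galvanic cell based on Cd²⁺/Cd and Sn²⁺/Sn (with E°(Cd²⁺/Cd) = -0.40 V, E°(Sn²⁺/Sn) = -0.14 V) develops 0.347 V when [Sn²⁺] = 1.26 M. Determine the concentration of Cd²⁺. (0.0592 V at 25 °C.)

From the Nernst equation, log Q = n(E° − E)/0.0592 = 2(0.26 − 0.347)/0.0592 = -2.939, so Q = 0.00115.
With Q = [Cd²⁺]/[Sn²⁺] and the known concentrations, [Cd²⁺] in the numerator gives [Cd²⁺] = 0.0014 M.

0.0014 M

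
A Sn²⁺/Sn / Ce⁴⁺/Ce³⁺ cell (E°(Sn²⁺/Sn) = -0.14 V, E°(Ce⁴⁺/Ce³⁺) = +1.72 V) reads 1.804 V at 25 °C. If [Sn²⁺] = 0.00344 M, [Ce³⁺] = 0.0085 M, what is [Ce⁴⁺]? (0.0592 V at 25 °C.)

5.6 × 10^-5 M

From the Nernst equation, log Q = n(E° − E)/0.0592 = 2(1.86 − 1.804)/0.0592 = 1.892, so Q = 78.0.
With Q = [Sn²⁺]·[Ce³⁺]^2/[Ce⁴⁺]^2 and the known concentrations, [Ce⁴⁺]^2 in the denominator gives [Ce⁴⁺] = 5.6 × 10^-5 M.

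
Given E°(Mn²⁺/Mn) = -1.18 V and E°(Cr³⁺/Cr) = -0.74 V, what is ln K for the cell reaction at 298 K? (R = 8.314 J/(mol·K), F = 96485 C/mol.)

ln K = 102.8

E°_cell = -0.74 − (-1.18) = 0.44 V, with n = 6 electrons transferred.
At equilibrium E = 0, so the Nernst equation gives ln K = nFE°/RT = (6)(96485)(0.44)/((8.314)(298)) = 102.81.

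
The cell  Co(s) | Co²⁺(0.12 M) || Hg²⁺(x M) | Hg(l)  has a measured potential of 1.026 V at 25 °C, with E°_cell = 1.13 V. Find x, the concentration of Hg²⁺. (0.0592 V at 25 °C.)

3.7 × 10^-5 M

From the Nernst equation, log Q = n(E° − E)/0.0592 = 2(1.13 − 1.026)/0.0592 = 3.514, so Q = 3260.
With Q = [Co²⁺]/[Hg²⁺] and the known concentrations, [Hg²⁺] in the denominator gives [Hg²⁺] = 3.7 × 10^-5 M.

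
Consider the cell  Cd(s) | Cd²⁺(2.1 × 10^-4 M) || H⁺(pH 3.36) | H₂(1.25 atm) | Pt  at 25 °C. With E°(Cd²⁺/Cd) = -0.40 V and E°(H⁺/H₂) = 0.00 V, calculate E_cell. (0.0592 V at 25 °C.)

0.31 V

The hydrogen couple is the cathode, so E°_cell = 0.40 V; n = 2.
[H⁺] = 10^(−3.36) = 4.4 × 10^-4 M, and Q = [Cd²⁺]·P(H₂) / [H⁺]^2 = 1380.
E = E° − (0.0592/2) log Q = 0.40 − (0.0592/2)(3.139) = 0.307 V.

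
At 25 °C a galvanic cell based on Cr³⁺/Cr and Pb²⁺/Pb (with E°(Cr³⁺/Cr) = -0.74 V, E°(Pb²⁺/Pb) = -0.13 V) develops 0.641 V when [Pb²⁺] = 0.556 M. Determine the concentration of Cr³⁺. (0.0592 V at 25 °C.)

0.011 M

From the Nernst equation, log Q = n(E° − E)/0.0592 = 6(0.61 − 0.641)/0.0592 = -3.142, so Q = 7.21 × 10^-4.
With Q = [Cr³⁺]^2/[Pb²⁺]^3 and the known concentrations, [Cr³⁺]^2 in the numerator gives [Cr³⁺] = 0.011 M.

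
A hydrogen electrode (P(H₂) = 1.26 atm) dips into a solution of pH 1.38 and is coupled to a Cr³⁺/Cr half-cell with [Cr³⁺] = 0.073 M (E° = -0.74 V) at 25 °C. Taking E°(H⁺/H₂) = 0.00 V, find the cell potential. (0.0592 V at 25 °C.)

0.68 V

The hydrogen couple is the cathode, so E°_cell = 0.74 V; n = 6.
[H⁺] = 10^(−1.38) = 0.042 M, and Q = [Cr³⁺]^2·P(H₂)^3 / [H⁺]^6 = 2.03 × 10^6.
E = E° − (0.0592/6) log Q = 0.74 − (0.0592/6)(6.308) = 0.678 V.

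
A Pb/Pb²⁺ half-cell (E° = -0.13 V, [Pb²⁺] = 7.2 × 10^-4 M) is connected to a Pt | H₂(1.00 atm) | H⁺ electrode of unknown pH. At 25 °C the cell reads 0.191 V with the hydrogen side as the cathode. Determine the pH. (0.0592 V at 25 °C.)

E°_cell = 0.13 V and n = 2.
log Q = n(E° − E)/0.0592 = 2×(0.13 − 0.191)/0.0592 = -2.061.
With Q = [Pb²⁺]·P(H₂) / [H⁺]^2, solving for [H⁺] gives log[H⁺] = -0.541, so pH = 0.54.

pH = 0.54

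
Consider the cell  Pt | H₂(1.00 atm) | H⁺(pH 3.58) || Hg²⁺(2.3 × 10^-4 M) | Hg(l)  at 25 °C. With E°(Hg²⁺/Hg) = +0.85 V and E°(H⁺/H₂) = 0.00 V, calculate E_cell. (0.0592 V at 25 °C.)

The Hg²⁺/Hg couple is the cathode, so E°_cell = 0.85 V; n = 2.
[H⁺] = 10^(−3.58) = 2.6 × 10^-4 M, and Q = [H⁺]^2 / ([Hg²⁺]·P(H₂)) = 3.01 × 10^-4.
E = E° − (0.0592/2) log Q = 0.85 − (0.0592/2)(-3.522) = 0.954 V.

0.95 V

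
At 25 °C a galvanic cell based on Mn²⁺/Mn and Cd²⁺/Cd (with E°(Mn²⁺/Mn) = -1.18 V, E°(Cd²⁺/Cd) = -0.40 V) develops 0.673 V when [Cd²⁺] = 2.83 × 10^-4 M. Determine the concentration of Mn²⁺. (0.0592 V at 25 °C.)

1.2 M

From the Nernst equation, log Q = n(E° − E)/0.0592 = 2(0.78 − 0.673)/0.0592 = 3.615, so Q = 4120.
With Q = [Mn²⁺]/[Cd²⁺] and the known concentrations, [Mn²⁺] in the numerator gives [Mn²⁺] = 1.2 M.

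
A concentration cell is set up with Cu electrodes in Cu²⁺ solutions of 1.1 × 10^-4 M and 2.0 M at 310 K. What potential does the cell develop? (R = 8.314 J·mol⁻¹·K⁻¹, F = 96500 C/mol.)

Both half-cells are Cu²⁺/Cu, so E°_cell = 0. The concentrated side is the cathode; the cell reaction moves Cu²⁺ from high to low concentration with n = 2.
Q = [Cu²⁺]_dilute/[Cu²⁺]_conc = 1.1 × 10^-4/2.0 = 5.5 × 10^-5.
E = 0 − (RT/nF) ln Q = −((8.314×310)/(2×96500))(-9.808) = 0.1310 V.

0.13 V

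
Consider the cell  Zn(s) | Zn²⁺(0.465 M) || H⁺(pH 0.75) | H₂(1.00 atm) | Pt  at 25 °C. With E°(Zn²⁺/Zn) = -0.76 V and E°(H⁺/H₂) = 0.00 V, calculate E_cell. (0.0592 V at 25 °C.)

The hydrogen couple is the cathode, so E°_cell = 0.76 V; n = 2.
[H⁺] = 10^(−0.75) = 0.18 M, and Q = [Zn²⁺]·P(H₂) / [H⁺]^2 = 14.7.
E = E° − (0.0592/2) log Q = 0.76 − (0.0592/2)(1.167) = 0.725 V.

0.73 V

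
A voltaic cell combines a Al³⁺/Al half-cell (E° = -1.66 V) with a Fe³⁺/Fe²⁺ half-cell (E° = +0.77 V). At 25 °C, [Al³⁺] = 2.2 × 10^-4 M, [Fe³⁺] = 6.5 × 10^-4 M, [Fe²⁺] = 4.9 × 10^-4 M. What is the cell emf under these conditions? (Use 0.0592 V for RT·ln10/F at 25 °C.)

The Fe³⁺/Fe²⁺ couple has the higher reduction potential and acts as the cathode, so E°_cell = +0.77 − (-1.66) = 2.43 V.
Balancing electrons gives n = 3; the reaction quotient is Q = [Al³⁺]·[Fe²⁺]^3/[Fe³⁺]^3 = 9.42 × 10^-5.
At 25 °C, E = E° − (0.0592/n) log Q = 2.43 − (0.0592/3)(-4.026) = 2.430 + 0.079 = 2.509 V.

2.51 V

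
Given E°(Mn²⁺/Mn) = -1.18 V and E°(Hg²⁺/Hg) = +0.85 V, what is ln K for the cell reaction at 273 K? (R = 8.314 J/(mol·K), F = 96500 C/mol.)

E°_cell = +0.85 − (-1.18) = 2.03 V, with n = 2 electrons transferred.
At equilibrium E = 0, so the Nernst equation gives ln K = nFE°/RT = (2)(96500)(2.03)/((8.314)(273)) = 172.62.

ln K = 172.6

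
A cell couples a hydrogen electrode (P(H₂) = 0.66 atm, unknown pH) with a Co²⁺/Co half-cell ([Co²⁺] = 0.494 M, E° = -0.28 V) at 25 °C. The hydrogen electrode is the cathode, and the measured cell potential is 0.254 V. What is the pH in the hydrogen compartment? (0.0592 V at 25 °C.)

pH = 0.68

E°_cell = 0.28 V and n = 2.
log Q = n(E° − E)/0.0592 = 2×(0.28 − 0.254)/0.0592 = 0.878.
With Q = [Co²⁺]·P(H₂) / [H⁺]^2, solving for [H⁺] gives log[H⁺] = -0.683, so pH = 0.68.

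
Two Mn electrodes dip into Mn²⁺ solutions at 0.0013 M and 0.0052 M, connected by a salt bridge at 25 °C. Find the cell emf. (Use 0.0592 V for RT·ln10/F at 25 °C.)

Both half-cells are Mn²⁺/Mn, so E°_cell = 0. The concentrated side is the cathode; the cell reaction moves Mn²⁺ from high to low concentration with n = 2.
Q = [Mn²⁺]_dilute/[Mn²⁺]_conc = 0.0013/0.0052 = 0.250.
E = 0 − (0.0592/2) log Q = −(0.0592/2)(-0.602) = 0.0178 V.

0.018 V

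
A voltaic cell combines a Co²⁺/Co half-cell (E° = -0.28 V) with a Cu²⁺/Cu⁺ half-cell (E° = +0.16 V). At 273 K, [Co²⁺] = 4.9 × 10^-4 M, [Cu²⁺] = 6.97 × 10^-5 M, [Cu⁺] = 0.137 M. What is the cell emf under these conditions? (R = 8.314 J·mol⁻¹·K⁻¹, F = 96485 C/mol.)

0.351 V

The Cu²⁺/Cu⁺ couple has the higher reduction potential and acts as the cathode, so E°_cell = +0.16 − (-0.28) = 0.44 V.
Balancing electrons gives n = 2; the reaction quotient is Q = [Co²⁺]·[Cu⁺]^2/[Cu²⁺]^2 = 1890.
E = E° − (RT/nF) ln Q = 0.44 − (8.314×273)/(2×96485) × (7.546) = 0.440 − 0.089 = 0.351 V.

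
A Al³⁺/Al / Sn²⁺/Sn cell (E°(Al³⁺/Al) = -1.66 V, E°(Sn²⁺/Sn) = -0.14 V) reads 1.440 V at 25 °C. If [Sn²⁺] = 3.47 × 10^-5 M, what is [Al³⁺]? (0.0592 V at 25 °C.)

0.0023 M

From the Nernst equation, log Q = n(E° − E)/0.0592 = 6(1.52 − 1.440)/0.0592 = 8.108, so Q = 1.28 × 10^8.
With Q = [Al³⁺]^2/[Sn²⁺]^3 and the known concentrations, [Al³⁺]^2 in the numerator gives [Al³⁺] = 0.0023 M.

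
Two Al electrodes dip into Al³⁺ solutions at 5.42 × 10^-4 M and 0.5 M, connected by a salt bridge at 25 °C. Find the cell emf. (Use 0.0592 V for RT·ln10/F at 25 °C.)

0.059 V

Both half-cells are Al³⁺/Al, so E°_cell = 0. The concentrated side is the cathode; the cell reaction moves Al³⁺ from high to low concentration with n = 3.
Q = [Al³⁺]_dilute/[Al³⁺]_conc = 5.42 × 10^-4/0.5 = 0.00108.
E = 0 − (0.0592/3) log Q = −(0.0592/3)(-2.965) = 0.0585 V.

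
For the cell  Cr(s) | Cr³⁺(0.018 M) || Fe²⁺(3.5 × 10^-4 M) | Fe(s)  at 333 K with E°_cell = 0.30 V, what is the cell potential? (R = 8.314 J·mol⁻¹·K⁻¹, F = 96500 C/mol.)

Balancing electrons gives n = 6; the reaction quotient is Q = [Cr³⁺]^2/[Fe²⁺]^3 = 7.56 × 10^6.
E = E° − (RT/nF) ln Q = 0.30 − (8.314×333)/(6×96500) × (15.838) = 0.300 − 0.076 = 0.224 V.

0.224 V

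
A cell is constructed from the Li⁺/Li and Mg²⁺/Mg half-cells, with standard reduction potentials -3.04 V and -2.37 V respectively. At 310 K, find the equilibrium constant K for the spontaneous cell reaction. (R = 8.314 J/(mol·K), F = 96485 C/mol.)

E°_cell = -2.37 − (-3.04) = 0.67 V, with n = 2 electrons transferred.
At equilibrium E = 0, so the Nernst equation gives ln K = nFE°/RT = (2)(96485)(0.67)/((8.314)(310)) = 50.16.
K = e^50.16 = 6.1 × 10^21.

6.1 × 10^21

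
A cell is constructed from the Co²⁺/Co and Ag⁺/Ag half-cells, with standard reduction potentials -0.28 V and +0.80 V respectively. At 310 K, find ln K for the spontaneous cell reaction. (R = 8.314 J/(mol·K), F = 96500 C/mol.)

ln K = 80.9

E°_cell = +0.80 − (-0.28) = 1.08 V, with n = 2 electrons transferred.
At equilibrium E = 0, so the Nernst equation gives ln K = nFE°/RT = (2)(96500)(1.08)/((8.314)(310)) = 80.87.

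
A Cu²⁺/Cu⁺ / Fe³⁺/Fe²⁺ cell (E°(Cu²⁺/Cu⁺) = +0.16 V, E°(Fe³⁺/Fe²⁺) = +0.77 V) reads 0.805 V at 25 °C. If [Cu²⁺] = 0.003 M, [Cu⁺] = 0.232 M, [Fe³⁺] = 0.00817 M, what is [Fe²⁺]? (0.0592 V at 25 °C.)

From the Nernst equation, log Q = n(E° − E)/0.0592 = 1(0.61 − 0.805)/0.0592 = -3.294, so Q = 5.08 × 10^-4.
With Q = [Cu²⁺]·[Fe²⁺]/([Cu⁺]·[Fe³⁺]) and the known concentrations, [Fe²⁺] in the numerator gives [Fe²⁺] = 3.2 × 10^-4 M.

3.2 × 10^-4 M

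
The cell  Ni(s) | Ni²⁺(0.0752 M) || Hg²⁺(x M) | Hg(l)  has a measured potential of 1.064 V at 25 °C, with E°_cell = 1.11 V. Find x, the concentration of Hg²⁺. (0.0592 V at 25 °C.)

0.0021 M

From the Nernst equation, log Q = n(E° − E)/0.0592 = 2(1.11 − 1.064)/0.0592 = 1.554, so Q = 35.8.
With Q = [Ni²⁺]/[Hg²⁺] and the known concentrations, [Hg²⁺] in the denominator gives [Hg²⁺] = 0.0021 M.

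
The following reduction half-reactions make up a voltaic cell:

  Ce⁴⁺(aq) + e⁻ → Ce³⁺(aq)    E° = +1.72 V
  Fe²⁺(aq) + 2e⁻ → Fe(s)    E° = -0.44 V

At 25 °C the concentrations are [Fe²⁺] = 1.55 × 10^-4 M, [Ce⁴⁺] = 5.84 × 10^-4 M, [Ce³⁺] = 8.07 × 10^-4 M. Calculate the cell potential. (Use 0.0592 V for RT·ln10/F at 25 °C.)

2.26 V

The Ce⁴⁺/Ce³⁺ couple has the higher reduction potential and acts as the cathode, so E°_cell = +1.72 − (-0.44) = 2.16 V.
Balancing electrons gives n = 2; the reaction quotient is Q = [Fe²⁺]·[Ce³⁺]^2/[Ce⁴⁺]^2 = 2.96 × 10^-4.
At 25 °C, E = E° − (0.0592/n) log Q = 2.16 − (0.0592/2)(-3.529) = 2.160 + 0.104 = 2.264 V.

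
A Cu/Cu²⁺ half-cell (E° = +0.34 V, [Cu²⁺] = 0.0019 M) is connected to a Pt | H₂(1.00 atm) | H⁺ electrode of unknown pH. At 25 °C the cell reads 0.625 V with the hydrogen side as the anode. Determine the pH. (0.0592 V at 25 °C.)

E°_cell = 0.34 V and n = 2.
log Q = n(E° − E)/0.0592 = 2×(0.34 − 0.625)/0.0592 = -9.628.
With Q = [H⁺]^2 / ([Cu²⁺]·P(H₂)), solving for [H⁺] gives log[H⁺] = -6.175, so pH = 6.17.

pH = 6.17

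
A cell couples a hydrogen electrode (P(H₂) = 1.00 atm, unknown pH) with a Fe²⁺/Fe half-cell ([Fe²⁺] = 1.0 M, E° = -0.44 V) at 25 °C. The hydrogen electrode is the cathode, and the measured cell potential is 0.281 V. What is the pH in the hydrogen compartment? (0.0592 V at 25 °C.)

pH = 2.69

E°_cell = 0.44 V and n = 2.
log Q = n(E° − E)/0.0592 = 2×(0.44 − 0.281)/0.0592 = 5.372.
With Q = [Fe²⁺]·P(H₂) / [H⁺]^2, solving for [H⁺] gives log[H⁺] = -2.686, so pH = 2.69.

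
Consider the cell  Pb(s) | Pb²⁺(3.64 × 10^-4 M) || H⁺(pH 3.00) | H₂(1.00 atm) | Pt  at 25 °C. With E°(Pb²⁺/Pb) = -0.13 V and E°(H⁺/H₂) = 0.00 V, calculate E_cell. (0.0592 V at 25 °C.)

The hydrogen couple is the cathode, so E°_cell = 0.13 V; n = 2.
[H⁺] = 10^(−3.00) = 0.0010 M, and Q = [Pb²⁺]·P(H₂) / [H⁺]^2 = 364.
E = E° − (0.0592/2) log Q = 0.13 − (0.0592/2)(2.561) = 0.054 V.

0.054 V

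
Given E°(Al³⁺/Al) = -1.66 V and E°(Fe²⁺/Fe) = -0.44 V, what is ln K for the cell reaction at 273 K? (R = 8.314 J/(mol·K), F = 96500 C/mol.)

E°_cell = -0.44 − (-1.66) = 1.22 V, with n = 6 electrons transferred.
At equilibrium E = 0, so the Nernst equation gives ln K = nFE°/RT = (6)(96500)(1.22)/((8.314)(273)) = 311.22.

ln K = 311.2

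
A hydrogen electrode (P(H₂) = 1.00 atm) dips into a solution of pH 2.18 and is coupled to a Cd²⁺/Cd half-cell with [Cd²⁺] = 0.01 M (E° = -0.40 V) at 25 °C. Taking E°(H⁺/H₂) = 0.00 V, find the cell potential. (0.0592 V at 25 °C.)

0.33 V

The hydrogen couple is the cathode, so E°_cell = 0.40 V; n = 2.
[H⁺] = 10^(−2.18) = 0.0066 M, and Q = [Cd²⁺]·P(H₂) / [H⁺]^2 = 229.
E = E° − (0.0592/2) log Q = 0.40 − (0.0592/2)(2.360) = 0.330 V.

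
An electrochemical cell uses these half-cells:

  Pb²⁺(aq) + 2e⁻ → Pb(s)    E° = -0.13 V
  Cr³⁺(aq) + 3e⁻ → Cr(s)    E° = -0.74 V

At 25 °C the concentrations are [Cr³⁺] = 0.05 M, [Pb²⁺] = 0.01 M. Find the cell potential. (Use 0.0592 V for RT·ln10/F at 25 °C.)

The Pb²⁺/Pb couple has the higher reduction potential and acts as the cathode, so E°_cell = -0.13 − (-0.74) = 0.61 V.
Balancing electrons gives n = 6; the reaction quotient is Q = [Cr³⁺]^2/[Pb²⁺]^3 = 2500.
At 25 °C, E = E° − (0.0592/n) log Q = 0.61 − (0.0592/6)(3.398) = 0.610 − 0.034 = 0.576 V.

0.576 V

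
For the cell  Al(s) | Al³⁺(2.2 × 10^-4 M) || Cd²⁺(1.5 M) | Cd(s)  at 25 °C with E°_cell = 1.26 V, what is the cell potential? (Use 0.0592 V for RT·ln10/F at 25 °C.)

1.34 V

Balancing electrons gives n = 6; the reaction quotient is Q = [Al³⁺]^2/[Cd²⁺]^3 = 1.43 × 10^-8.
At 25 °C, E = E° − (0.0592/n) log Q = 1.26 − (0.0592/6)(-7.843) = 1.260 + 0.077 = 1.337 V.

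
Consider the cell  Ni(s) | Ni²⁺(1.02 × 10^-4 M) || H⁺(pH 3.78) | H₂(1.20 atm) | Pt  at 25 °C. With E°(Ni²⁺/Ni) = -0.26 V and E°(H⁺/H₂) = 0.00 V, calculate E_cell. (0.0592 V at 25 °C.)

The hydrogen couple is the cathode, so E°_cell = 0.26 V; n = 2.
[H⁺] = 10^(−3.78) = 1.7 × 10^-4 M, and Q = [Ni²⁺]·P(H₂) / [H⁺]^2 = 4440.
E = E° − (0.0592/2) log Q = 0.26 − (0.0592/2)(3.648) = 0.152 V.

0.15 V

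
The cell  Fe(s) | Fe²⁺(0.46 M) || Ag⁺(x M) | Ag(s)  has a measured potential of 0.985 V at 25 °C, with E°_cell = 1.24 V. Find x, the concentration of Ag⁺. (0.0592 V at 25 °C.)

From the Nernst equation, log Q = n(E° − E)/0.0592 = 2(1.24 − 0.985)/0.0592 = 8.615, so Q = 4.12 × 10^8.
With Q = [Fe²⁺]/[Ag⁺]^2 and the known concentrations, [Ag⁺]^2 in the denominator gives [Ag⁺] = 3.3 × 10^-5 M.

3.3 × 10^-5 M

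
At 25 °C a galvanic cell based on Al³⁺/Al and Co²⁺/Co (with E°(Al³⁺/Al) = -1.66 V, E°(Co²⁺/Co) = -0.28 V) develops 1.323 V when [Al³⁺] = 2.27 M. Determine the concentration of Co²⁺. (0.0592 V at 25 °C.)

From the Nernst equation, log Q = n(E° − E)/0.0592 = 6(1.38 − 1.323)/0.0592 = 5.777, so Q = 5.98 × 10^5.
With Q = [Al³⁺]^2/[Co²⁺]^3 and the known concentrations, [Co²⁺]^3 in the denominator gives [Co²⁺] = 0.02 M.

0.02 M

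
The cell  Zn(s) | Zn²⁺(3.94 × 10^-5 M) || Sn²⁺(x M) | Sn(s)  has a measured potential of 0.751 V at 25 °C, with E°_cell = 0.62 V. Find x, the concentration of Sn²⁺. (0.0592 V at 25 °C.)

1.0 M

From the Nernst equation, log Q = n(E° − E)/0.0592 = 2(0.62 − 0.751)/0.0592 = -4.426, so Q = 3.75 × 10^-5.
With Q = [Zn²⁺]/[Sn²⁺] and the known concentrations, [Sn²⁺] in the denominator gives [Sn²⁺] = 1.0 M.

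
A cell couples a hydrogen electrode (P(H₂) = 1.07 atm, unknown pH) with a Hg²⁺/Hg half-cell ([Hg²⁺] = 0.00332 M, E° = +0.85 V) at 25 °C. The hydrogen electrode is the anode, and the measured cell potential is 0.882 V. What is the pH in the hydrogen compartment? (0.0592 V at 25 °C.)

E°_cell = 0.85 V and n = 2.
log Q = n(E° − E)/0.0592 = 2×(0.85 − 0.882)/0.0592 = -1.081.
With Q = [H⁺]^2 / ([Hg²⁺]·P(H₂)), solving for [H⁺] gives log[H⁺] = -1.765, so pH = 1.77.

pH = 1.77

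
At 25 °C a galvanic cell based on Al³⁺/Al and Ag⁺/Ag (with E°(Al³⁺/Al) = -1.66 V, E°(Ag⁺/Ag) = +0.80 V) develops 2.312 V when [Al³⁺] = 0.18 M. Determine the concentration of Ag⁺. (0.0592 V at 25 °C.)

From the Nernst equation, log Q = n(E° − E)/0.0592 = 3(2.46 − 2.312)/0.0592 = 7.500, so Q = 3.16 × 10^7.
With Q = [Al³⁺]/[Ag⁺]^3 and the known concentrations, [Ag⁺]^3 in the denominator gives [Ag⁺] = 0.0018 M.

0.0018 M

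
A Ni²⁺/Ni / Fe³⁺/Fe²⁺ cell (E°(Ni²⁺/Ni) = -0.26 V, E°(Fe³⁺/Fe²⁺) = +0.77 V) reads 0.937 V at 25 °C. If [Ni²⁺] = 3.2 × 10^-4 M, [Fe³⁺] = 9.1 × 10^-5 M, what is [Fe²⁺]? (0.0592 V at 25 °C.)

0.19 M

From the Nernst equation, log Q = n(E° − E)/0.0592 = 2(1.03 − 0.937)/0.0592 = 3.142, so Q = 1390.
With Q = [Ni²⁺]·[Fe²⁺]^2/[Fe³⁺]^2 and the known concentrations, [Fe²⁺]^2 in the numerator gives [Fe²⁺] = 0.19 M.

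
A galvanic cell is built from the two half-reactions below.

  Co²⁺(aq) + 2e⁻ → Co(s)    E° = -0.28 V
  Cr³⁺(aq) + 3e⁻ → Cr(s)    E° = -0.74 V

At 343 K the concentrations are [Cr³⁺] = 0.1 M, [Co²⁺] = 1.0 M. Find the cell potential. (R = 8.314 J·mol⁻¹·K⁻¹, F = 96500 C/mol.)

The Co²⁺/Co couple has the higher reduction potential and acts as the cathode, so E°_cell = -0.28 − (-0.74) = 0.46 V.
Balancing electrons gives n = 6; the reaction quotient is Q = [Cr³⁺]^2/[Co²⁺]^3 = 0.0100.
E = E° − (RT/nF) ln Q = 0.46 − (8.314×343)/(6×96500) × (-4.605) = 0.460 + 0.023 = 0.483 V.

0.483 V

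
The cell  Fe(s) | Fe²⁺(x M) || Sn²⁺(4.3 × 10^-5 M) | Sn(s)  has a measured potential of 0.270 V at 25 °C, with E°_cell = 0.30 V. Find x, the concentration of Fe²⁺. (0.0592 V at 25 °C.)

From the Nernst equation, log Q = n(E° − E)/0.0592 = 2(0.30 − 0.270)/0.0592 = 1.014, so Q = 10.3.
With Q = [Fe²⁺]/[Sn²⁺] and the known concentrations, [Fe²⁺] in the numerator gives [Fe²⁺] = 4.4 × 10^-4 M.

4.4 × 10^-4 M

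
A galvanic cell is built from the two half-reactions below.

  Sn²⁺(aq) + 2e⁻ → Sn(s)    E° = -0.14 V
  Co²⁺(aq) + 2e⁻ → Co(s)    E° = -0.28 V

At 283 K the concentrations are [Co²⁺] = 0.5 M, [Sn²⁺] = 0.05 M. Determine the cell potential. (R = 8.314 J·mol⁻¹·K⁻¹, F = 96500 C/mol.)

0.112 V

The Sn²⁺/Sn couple has the higher reduction potential and acts as the cathode, so E°_cell = -0.14 − (-0.28) = 0.14 V.
Balancing electrons gives n = 2; the reaction quotient is Q = [Co²⁺]/[Sn²⁺] = 10.0.
E = E° − (RT/nF) ln Q = 0.14 − (8.314×283)/(2×96500) × (2.303) = 0.140 − 0.028 = 0.112 V.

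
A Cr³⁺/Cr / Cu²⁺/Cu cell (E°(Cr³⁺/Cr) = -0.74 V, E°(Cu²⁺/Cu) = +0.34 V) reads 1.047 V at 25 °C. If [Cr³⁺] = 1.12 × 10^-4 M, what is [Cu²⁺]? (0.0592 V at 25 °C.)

1.8 × 10^-4 M

From the Nernst equation, log Q = n(E° − E)/0.0592 = 6(1.08 − 1.047)/0.0592 = 3.345, so Q = 2210.
With Q = [Cr³⁺]^2/[Cu²⁺]^3 and the known concentrations, [Cu²⁺]^3 in the denominator gives [Cu²⁺] = 1.8 × 10^-4 M.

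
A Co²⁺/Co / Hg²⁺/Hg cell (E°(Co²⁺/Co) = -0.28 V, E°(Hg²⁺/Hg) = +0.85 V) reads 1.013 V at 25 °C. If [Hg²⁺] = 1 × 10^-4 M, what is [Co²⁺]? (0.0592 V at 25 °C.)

0.9 M

From the Nernst equation, log Q = n(E° − E)/0.0592 = 2(1.13 − 1.013)/0.0592 = 3.953, so Q = 8970.
With Q = [Co²⁺]/[Hg²⁺] and the known concentrations, [Co²⁺] in the numerator gives [Co²⁺] = 0.9 M.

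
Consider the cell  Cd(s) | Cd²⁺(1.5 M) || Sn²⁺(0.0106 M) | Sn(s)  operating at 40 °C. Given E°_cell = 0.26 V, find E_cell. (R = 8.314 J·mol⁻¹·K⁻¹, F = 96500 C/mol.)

Balancing electrons gives n = 2; the reaction quotient is Q = [Cd²⁺]/[Sn²⁺] = 142.
E = E° − (RT/nF) ln Q = 0.26 − (8.314×313)/(2×96500) × (4.952) = 0.260 − 0.067 = 0.193 V.

0.193 V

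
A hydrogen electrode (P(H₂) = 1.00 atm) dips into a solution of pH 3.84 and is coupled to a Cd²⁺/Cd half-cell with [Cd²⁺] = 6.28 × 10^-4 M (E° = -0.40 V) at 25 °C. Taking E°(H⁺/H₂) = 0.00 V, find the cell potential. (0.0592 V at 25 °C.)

0.27 V

The hydrogen couple is the cathode, so E°_cell = 0.40 V; n = 2.
[H⁺] = 10^(−3.84) = 1.4 × 10^-4 M, and Q = [Cd²⁺]·P(H₂) / [H⁺]^2 = 3.01 × 10^4.
E = E° − (0.0592/2) log Q = 0.40 − (0.0592/2)(4.478) = 0.267 V.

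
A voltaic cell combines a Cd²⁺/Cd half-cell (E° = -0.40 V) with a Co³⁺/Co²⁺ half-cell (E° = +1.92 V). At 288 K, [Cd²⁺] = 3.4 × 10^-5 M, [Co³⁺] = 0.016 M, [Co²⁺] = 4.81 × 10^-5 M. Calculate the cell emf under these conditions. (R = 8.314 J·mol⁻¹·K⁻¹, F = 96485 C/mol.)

The Co³⁺/Co²⁺ couple has the higher reduction potential and acts as the cathode, so E°_cell = +1.92 − (-0.40) = 2.32 V.
Balancing electrons gives n = 2; the reaction quotient is Q = [Cd²⁺]·[Co²⁺]^2/[Co³⁺]^2 = 3.07 × 10^-10.
E = E° − (RT/nF) ln Q = 2.32 − (8.314×288)/(2×96485) × (-21.903) = 2.320 + 0.272 = 2.592 V.

2.59 V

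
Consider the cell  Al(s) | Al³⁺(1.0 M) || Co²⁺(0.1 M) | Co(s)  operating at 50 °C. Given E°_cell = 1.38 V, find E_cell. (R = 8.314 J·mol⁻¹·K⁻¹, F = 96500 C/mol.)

1.35 V

Balancing electrons gives n = 6; the reaction quotient is Q = [Al³⁺]^2/[Co²⁺]^3 = 1000.
E = E° − (RT/nF) ln Q = 1.38 − (8.314×323)/(6×96500) × (6.908) = 1.380 − 0.032 = 1.348 V.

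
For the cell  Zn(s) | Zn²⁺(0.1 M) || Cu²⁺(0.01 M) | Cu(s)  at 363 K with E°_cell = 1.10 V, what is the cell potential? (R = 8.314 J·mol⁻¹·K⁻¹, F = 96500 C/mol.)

Balancing electrons gives n = 2; the reaction quotient is Q = [Zn²⁺]/[Cu²⁺] = 10.0.
E = E° − (RT/nF) ln Q = 1.10 − (8.314×363)/(2×96500) × (2.303) = 1.100 − 0.036 = 1.064 V.

1.06 V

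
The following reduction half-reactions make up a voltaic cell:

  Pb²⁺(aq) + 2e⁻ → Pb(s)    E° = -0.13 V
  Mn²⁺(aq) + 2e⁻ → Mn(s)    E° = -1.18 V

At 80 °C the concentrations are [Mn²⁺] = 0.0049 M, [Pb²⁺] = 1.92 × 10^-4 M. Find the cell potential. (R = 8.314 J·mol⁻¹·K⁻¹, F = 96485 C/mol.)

The Pb²⁺/Pb couple has the higher reduction potential and acts as the cathode, so E°_cell = -0.13 − (-1.18) = 1.05 V.
Balancing electrons gives n = 2; the reaction quotient is Q = [Mn²⁺]/[Pb²⁺] = 25.5.
E = E° − (RT/nF) ln Q = 1.05 − (8.314×353)/(2×96485) × (3.239) = 1.050 − 0.049 = 1.001 V.

1.00 V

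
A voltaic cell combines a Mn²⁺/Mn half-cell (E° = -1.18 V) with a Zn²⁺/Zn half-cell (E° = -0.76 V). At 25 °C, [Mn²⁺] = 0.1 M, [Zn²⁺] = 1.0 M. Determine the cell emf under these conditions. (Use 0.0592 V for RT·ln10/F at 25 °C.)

0.450 V

The Zn²⁺/Zn couple has the higher reduction potential and acts as the cathode, so E°_cell = -0.76 − (-1.18) = 0.42 V.
Balancing electrons gives n = 2; the reaction quotient is Q = [Mn²⁺]/[Zn²⁺] = 0.100.
At 25 °C, E = E° − (0.0592/n) log Q = 0.42 − (0.0592/2)(-1.000) = 0.420 + 0.030 = 0.450 V.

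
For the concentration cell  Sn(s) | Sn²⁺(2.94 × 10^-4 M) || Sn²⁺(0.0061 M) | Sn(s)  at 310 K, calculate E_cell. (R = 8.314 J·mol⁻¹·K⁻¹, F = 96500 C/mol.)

Both half-cells are Sn²⁺/Sn, so E°_cell = 0. The concentrated side is the cathode; the cell reaction moves Sn²⁺ from high to low concentration with n = 2.
Q = [Sn²⁺]_dilute/[Sn²⁺]_conc = 2.94 × 10^-4/0.0061 = 0.0482.
E = 0 − (RT/nF) ln Q = −((8.314×310)/(2×96500))(-3.032) = 0.0405 V.

0.040 V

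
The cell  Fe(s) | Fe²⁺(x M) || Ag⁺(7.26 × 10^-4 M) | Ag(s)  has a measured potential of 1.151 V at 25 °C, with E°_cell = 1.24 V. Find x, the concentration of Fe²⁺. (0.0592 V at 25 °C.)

From the Nernst equation, log Q = n(E° − E)/0.0592 = 2(1.24 − 1.151)/0.0592 = 3.007, so Q = 1020.
With Q = [Fe²⁺]/[Ag⁺]^2 and the known concentrations, [Fe²⁺] in the numerator gives [Fe²⁺] = 5.4 × 10^-4 M.

5.4 × 10^-4 M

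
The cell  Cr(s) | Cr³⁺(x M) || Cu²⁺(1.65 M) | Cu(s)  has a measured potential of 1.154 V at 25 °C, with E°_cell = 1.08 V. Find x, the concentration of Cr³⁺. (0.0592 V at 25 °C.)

From the Nernst equation, log Q = n(E° − E)/0.0592 = 6(1.08 − 1.154)/0.0592 = -7.500, so Q = 3.16 × 10^-8.
With Q = [Cr³⁺]^2/[Cu²⁺]^3 and the known concentrations, [Cr³⁺]^2 in the numerator gives [Cr³⁺] = 3.8 × 10^-4 M.

3.8 × 10^-4 M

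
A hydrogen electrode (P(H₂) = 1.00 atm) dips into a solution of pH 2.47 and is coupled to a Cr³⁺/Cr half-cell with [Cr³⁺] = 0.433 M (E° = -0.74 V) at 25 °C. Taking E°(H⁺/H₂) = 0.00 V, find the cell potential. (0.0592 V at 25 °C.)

0.60 V

The hydrogen couple is the cathode, so E°_cell = 0.74 V; n = 6.
[H⁺] = 10^(−2.47) = 0.0034 M, and Q = [Cr³⁺]^2·P(H₂)^3 / [H⁺]^6 = 1.24 × 10^14.
E = E° − (0.0592/6) log Q = 0.74 − (0.0592/6)(14.093) = 0.601 V.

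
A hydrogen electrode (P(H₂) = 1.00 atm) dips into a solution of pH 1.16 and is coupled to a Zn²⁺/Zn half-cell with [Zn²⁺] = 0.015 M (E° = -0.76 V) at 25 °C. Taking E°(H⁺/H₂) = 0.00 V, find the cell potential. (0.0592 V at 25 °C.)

0.75 V

The hydrogen couple is the cathode, so E°_cell = 0.76 V; n = 2.
[H⁺] = 10^(−1.16) = 0.069 M, and Q = [Zn²⁺]·P(H₂) / [H⁺]^2 = 3.13.
E = E° − (0.0592/2) log Q = 0.76 − (0.0592/2)(0.496) = 0.745 V.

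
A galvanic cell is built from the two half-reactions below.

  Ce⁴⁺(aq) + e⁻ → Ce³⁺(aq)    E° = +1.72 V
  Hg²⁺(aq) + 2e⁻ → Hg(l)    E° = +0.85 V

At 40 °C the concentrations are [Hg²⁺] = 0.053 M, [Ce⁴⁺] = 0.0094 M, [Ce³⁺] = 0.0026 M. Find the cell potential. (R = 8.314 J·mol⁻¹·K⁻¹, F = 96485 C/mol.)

0.944 V

The Ce⁴⁺/Ce³⁺ couple has the higher reduction potential and acts as the cathode, so E°_cell = +1.72 − (+0.85) = 0.87 V.
Balancing electrons gives n = 2; the reaction quotient is Q = [Hg²⁺]·[Ce³⁺]^2/[Ce⁴⁺]^2 = 0.00405.
E = E° − (RT/nF) ln Q = 0.87 − (8.314×313)/(2×96485) × (-5.508) = 0.870 + 0.074 = 0.944 V.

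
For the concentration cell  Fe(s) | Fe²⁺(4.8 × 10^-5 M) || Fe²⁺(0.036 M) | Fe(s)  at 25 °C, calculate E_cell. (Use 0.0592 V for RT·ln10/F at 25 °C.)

Both half-cells are Fe²⁺/Fe, so E°_cell = 0. The concentrated side is the cathode; the cell reaction moves Fe²⁺ from high to low concentration with n = 2.
Q = [Fe²⁺]_dilute/[Fe²⁺]_conc = 4.8 × 10^-5/0.036 = 0.00133.
E = 0 − (0.0592/2) log Q = −(0.0592/2)(-2.875) = 0.0851 V.

0.085 V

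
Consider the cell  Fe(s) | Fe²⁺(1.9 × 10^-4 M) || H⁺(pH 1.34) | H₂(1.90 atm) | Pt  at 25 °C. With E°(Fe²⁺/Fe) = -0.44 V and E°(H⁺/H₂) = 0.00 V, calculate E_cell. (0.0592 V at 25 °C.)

The hydrogen couple is the cathode, so E°_cell = 0.44 V; n = 2.
[H⁺] = 10^(−1.34) = 0.046 M, and Q = [Fe²⁺]·P(H₂) / [H⁺]^2 = 0.173.
E = E° − (0.0592/2) log Q = 0.44 − (0.0592/2)(-0.762) = 0.463 V.

0.46 V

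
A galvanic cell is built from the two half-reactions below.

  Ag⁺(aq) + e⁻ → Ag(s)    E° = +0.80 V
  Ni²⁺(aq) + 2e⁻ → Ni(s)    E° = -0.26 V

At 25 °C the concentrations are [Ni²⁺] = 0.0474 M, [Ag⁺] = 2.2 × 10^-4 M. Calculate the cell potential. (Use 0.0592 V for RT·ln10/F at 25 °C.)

The Ag⁺/Ag couple has the higher reduction potential and acts as the cathode, so E°_cell = +0.80 − (-0.26) = 1.06 V.
Balancing electrons gives n = 2; the reaction quotient is Q = [Ni²⁺]/[Ag⁺]^2 = 9.79 × 10^5.
At 25 °C, E = E° − (0.0592/n) log Q = 1.06 − (0.0592/2)(5.991) = 1.060 − 0.177 = 0.883 V.

0.883 V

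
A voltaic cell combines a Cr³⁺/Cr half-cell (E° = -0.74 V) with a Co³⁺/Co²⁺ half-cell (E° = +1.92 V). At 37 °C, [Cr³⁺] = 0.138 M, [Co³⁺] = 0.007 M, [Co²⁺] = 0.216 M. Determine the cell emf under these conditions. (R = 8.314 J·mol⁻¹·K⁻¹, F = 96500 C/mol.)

2.59 V

The Co³⁺/Co²⁺ couple has the higher reduction potential and acts as the cathode, so E°_cell = +1.92 − (-0.74) = 2.66 V.
Balancing electrons gives n = 3; the reaction quotient is Q = [Cr³⁺]·[Co²⁺]^3/[Co³⁺]^3 = 4050.
E = E° − (RT/nF) ln Q = 2.66 − (8.314×310)/(3×96500) × (8.308) = 2.660 − 0.074 = 2.586 V.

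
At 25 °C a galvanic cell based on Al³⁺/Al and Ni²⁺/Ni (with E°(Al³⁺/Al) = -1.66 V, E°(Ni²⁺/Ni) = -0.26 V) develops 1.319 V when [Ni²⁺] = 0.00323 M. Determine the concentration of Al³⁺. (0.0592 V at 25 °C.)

2.3 M

From the Nernst equation, log Q = n(E° − E)/0.0592 = 6(1.40 − 1.319)/0.0592 = 8.209, so Q = 1.62 × 10^8.
With Q = [Al³⁺]^2/[Ni²⁺]^3 and the known concentrations, [Al³⁺]^2 in the numerator gives [Al³⁺] = 2.3 M.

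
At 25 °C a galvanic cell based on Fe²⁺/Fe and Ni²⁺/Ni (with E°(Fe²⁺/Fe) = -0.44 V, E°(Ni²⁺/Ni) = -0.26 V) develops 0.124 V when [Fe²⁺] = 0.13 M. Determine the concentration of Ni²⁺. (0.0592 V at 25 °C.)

From the Nernst equation, log Q = n(E° − E)/0.0592 = 2(0.18 − 0.124)/0.0592 = 1.892, so Q = 78.0.
With Q = [Fe²⁺]/[Ni²⁺] and the known concentrations, [Ni²⁺] in the denominator gives [Ni²⁺] = 0.0017 M.

0.0017 M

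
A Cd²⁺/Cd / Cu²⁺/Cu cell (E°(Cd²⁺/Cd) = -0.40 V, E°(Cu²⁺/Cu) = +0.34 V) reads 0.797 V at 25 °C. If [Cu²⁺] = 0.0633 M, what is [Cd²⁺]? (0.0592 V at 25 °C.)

From the Nernst equation, log Q = n(E° − E)/0.0592 = 2(0.74 − 0.797)/0.0592 = -1.926, so Q = 0.0119.
With Q = [Cd²⁺]/[Cu²⁺] and the known concentrations, [Cd²⁺] in the numerator gives [Cd²⁺] = 7.5 × 10^-4 M.

7.5 × 10^-4 M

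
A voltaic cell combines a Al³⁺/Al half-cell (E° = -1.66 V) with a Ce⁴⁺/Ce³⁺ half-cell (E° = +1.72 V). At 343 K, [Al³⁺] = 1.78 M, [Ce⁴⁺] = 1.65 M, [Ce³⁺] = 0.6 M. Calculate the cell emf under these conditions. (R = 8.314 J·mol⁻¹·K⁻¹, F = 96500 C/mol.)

The Ce⁴⁺/Ce³⁺ couple has the higher reduction potential and acts as the cathode, so E°_cell = +1.72 − (-1.66) = 3.38 V.
Balancing electrons gives n = 3; the reaction quotient is Q = [Al³⁺]·[Ce³⁺]^3/[Ce⁴⁺]^3 = 0.0856.
E = E° − (RT/nF) ln Q = 3.38 − (8.314×343)/(3×96500) × (-2.458) = 3.380 + 0.024 = 3.404 V.

3.40 V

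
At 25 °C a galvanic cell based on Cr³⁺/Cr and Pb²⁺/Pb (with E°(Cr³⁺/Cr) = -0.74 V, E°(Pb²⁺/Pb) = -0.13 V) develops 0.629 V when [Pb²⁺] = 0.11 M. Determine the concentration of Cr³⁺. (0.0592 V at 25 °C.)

From the Nernst equation, log Q = n(E° − E)/0.0592 = 6(0.61 − 0.629)/0.0592 = -1.926, so Q = 0.0119.
With Q = [Cr³⁺]^2/[Pb²⁺]^3 and the known concentrations, [Cr³⁺]^2 in the numerator gives [Cr³⁺] = 0.004 M.

0.004 M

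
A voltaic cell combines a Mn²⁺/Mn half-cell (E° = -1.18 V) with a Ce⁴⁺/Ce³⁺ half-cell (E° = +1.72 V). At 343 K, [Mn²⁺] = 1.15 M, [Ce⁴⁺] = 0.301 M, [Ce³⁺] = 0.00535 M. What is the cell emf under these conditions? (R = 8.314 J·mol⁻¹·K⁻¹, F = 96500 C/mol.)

3.02 V

The Ce⁴⁺/Ce³⁺ couple has the higher reduction potential and acts as the cathode, so E°_cell = +1.72 − (-1.18) = 2.90 V.
Balancing electrons gives n = 2; the reaction quotient is Q = [Mn²⁺]·[Ce³⁺]^2/[Ce⁴⁺]^2 = 3.63 × 10^-4.
E = E° − (RT/nF) ln Q = 2.90 − (8.314×343)/(2×96500) × (-7.920) = 2.900 + 0.117 = 3.017 V.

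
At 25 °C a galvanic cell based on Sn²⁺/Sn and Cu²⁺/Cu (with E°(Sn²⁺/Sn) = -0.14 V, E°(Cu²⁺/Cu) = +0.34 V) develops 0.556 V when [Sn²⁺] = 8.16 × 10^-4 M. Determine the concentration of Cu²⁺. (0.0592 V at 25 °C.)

0.3 M

From the Nernst equation, log Q = n(E° − E)/0.0592 = 2(0.48 − 0.556)/0.0592 = -2.568, so Q = 0.00271.
With Q = [Sn²⁺]/[Cu²⁺] and the known concentrations, [Cu²⁺] in the denominator gives [Cu²⁺] = 0.3 M.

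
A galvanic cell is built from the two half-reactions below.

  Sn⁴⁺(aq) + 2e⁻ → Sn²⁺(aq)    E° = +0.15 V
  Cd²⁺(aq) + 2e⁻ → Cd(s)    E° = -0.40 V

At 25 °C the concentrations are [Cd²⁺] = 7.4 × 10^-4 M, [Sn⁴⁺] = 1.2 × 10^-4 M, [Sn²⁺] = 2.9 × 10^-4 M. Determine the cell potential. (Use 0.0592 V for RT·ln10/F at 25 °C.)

The Sn⁴⁺/Sn²⁺ couple has the higher reduction potential and acts as the cathode, so E°_cell = +0.15 − (-0.40) = 0.55 V.
Balancing electrons gives n = 2; the reaction quotient is Q = [Cd²⁺]·[Sn²⁺]/[Sn⁴⁺] = 0.00179.
At 25 °C, E = E° − (0.0592/n) log Q = 0.55 − (0.0592/2)(-2.748) = 0.550 + 0.081 = 0.631 V.

0.631 V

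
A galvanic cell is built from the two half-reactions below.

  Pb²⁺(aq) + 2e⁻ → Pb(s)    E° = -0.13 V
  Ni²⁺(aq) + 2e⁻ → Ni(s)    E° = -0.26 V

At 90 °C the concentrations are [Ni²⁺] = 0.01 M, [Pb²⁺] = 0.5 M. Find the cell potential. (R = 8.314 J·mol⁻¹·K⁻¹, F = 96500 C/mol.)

The Pb²⁺/Pb couple has the higher reduction potential and acts as the cathode, so E°_cell = -0.13 − (-0.26) = 0.13 V.
Balancing electrons gives n = 2; the reaction quotient is Q = [Ni²⁺]/[Pb²⁺] = 0.0200.
E = E° − (RT/nF) ln Q = 0.13 − (8.314×363)/(2×96500) × (-3.912) = 0.130 + 0.061 = 0.191 V.

0.191 V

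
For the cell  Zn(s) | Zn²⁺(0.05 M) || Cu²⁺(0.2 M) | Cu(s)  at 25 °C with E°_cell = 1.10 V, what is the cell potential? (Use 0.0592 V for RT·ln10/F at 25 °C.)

Balancing electrons gives n = 2; the reaction quotient is Q = [Zn²⁺]/[Cu²⁺] = 0.250.
At 25 °C, E = E° − (0.0592/n) log Q = 1.10 − (0.0592/2)(-0.602) = 1.100 + 0.018 = 1.118 V.

1.12 V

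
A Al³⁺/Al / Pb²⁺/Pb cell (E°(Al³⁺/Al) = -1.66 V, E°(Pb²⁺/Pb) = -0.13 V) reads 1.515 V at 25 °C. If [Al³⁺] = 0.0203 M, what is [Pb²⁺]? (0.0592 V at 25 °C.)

0.023 M

From the Nernst equation, log Q = n(E° − E)/0.0592 = 6(1.53 − 1.515)/0.0592 = 1.520, so Q = 33.1.
With Q = [Al³⁺]^2/[Pb²⁺]^3 and the known concentrations, [Pb²⁺]^3 in the denominator gives [Pb²⁺] = 0.023 M.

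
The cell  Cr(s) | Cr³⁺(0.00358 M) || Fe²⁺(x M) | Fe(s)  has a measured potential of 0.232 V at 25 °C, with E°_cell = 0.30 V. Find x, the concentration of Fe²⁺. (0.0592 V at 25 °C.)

1.2 × 10^-4 M

From the Nernst equation, log Q = n(E° − E)/0.0592 = 6(0.30 − 0.232)/0.0592 = 6.892, so Q = 7.8 × 10^6.
With Q = [Cr³⁺]^2/[Fe²⁺]^3 and the known concentrations, [Fe²⁺]^3 in the denominator gives [Fe²⁺] = 1.2 × 10^-4 M.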